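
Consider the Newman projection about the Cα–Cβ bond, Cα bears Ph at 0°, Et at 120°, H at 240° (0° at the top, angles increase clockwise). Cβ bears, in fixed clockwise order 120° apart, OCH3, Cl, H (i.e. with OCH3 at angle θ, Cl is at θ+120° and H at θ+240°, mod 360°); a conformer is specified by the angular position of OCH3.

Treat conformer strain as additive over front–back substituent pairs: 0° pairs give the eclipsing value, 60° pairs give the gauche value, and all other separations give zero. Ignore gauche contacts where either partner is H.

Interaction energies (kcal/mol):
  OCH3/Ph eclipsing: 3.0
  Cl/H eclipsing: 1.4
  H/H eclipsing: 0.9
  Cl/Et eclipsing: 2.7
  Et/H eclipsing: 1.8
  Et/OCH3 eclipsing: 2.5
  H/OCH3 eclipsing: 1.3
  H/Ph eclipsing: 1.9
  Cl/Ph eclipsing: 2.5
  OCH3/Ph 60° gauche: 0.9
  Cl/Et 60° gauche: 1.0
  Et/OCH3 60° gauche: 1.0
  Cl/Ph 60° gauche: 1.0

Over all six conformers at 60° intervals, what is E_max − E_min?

OCH3 at 0° (eclipsed): Ph–OCH3 eclipsed, Et–Cl eclipsed, H–H eclipsed; 3.0 + 2.7 + 0.9 = 6.6 kcal/mol.
OCH3 at 60° (staggered): Ph–OCH3 gauche, Et–OCH3 gauche, Et–Cl gauche; 0.9 + 1.0 + 1.0 = 2.9 kcal/mol.
OCH3 at 120° (eclipsed): Ph–H eclipsed, Et–OCH3 eclipsed, H–Cl eclipsed; 1.9 + 2.5 + 1.4 = 5.8 kcal/mol.
OCH3 at 180° (staggered): Ph–Cl gauche, Et–OCH3 gauche; 1.0 + 1.0 = 2.0 kcal/mol.
OCH3 at 240° (eclipsed): Ph–Cl eclipsed, Et–H eclipsed, H–OCH3 eclipsed; 2.5 + 1.8 + 1.3 = 5.6 kcal/mol.
OCH3 at 300° (staggered): Ph–OCH3 gauche, Ph–Cl gauche, Et–Cl gauche; 0.9 + 1.0 + 1.0 = 2.9 kcal/mol.
Max at 0° (6.6 kcal/mol), min at 180° (2.0 kcal/mol); barrier = 4.6 kcal/mol.

4.6 kcal/mol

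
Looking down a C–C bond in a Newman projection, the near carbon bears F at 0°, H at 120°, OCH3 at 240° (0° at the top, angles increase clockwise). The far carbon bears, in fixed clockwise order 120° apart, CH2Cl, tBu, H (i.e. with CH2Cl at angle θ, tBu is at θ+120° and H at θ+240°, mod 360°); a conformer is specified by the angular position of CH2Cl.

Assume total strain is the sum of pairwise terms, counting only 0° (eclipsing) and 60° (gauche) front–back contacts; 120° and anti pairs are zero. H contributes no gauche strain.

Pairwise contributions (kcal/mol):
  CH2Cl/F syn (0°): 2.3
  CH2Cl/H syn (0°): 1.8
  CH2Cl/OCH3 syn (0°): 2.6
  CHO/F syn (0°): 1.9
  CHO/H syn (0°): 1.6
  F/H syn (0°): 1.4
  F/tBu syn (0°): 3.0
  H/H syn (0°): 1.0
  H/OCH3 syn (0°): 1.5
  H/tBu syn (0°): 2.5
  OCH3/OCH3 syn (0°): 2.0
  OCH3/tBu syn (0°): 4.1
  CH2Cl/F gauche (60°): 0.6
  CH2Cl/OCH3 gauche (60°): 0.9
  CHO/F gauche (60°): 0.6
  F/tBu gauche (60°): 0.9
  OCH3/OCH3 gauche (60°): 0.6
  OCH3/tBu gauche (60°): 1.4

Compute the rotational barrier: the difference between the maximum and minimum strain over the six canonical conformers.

5.3 kcal/mol

CH2Cl at 0° (eclipsed): F(0°)/CH2Cl(0°) eclipsed 2.3; H(120°)/tBu(120°) eclipsed 2.5; OCH3(240°)/H(240°) eclipsed 1.5 → 6.3 kcal/mol.
CH2Cl at 60° (staggered): F(0°)/CH2Cl(60°) gauche 0.6; OCH3(240°)/tBu(180°) gauche 1.4 → 2.0 kcal/mol.
CH2Cl at 120° (eclipsed): F(0°)/H(0°) eclipsed 1.4; H(120°)/CH2Cl(120°) eclipsed 1.8; OCH3(240°)/tBu(240°) eclipsed 4.1 → 7.3 kcal/mol.
CH2Cl at 180° (staggered): F(0°)/tBu(300°) gauche 0.9; OCH3(240°)/CH2Cl(180°) gauche 0.9; OCH3(240°)/tBu(300°) gauche 1.4 → 3.2 kcal/mol.
CH2Cl at 240° (eclipsed): F(0°)/tBu(0°) eclipsed 3.0; H(120°)/H(120°) eclipsed 1.0; OCH3(240°)/CH2Cl(240°) eclipsed 2.6 → 6.6 kcal/mol.
CH2Cl at 300° (staggered): F(0°)/CH2Cl(300°) gauche 0.6; F(0°)/tBu(60°) gauche 0.9; OCH3(240°)/CH2Cl(300°) gauche 0.9 → 2.4 kcal/mol.
Max at 120° (7.3 kcal/mol), min at 60° (2.0 kcal/mol); barrier = 5.3 kcal/mol.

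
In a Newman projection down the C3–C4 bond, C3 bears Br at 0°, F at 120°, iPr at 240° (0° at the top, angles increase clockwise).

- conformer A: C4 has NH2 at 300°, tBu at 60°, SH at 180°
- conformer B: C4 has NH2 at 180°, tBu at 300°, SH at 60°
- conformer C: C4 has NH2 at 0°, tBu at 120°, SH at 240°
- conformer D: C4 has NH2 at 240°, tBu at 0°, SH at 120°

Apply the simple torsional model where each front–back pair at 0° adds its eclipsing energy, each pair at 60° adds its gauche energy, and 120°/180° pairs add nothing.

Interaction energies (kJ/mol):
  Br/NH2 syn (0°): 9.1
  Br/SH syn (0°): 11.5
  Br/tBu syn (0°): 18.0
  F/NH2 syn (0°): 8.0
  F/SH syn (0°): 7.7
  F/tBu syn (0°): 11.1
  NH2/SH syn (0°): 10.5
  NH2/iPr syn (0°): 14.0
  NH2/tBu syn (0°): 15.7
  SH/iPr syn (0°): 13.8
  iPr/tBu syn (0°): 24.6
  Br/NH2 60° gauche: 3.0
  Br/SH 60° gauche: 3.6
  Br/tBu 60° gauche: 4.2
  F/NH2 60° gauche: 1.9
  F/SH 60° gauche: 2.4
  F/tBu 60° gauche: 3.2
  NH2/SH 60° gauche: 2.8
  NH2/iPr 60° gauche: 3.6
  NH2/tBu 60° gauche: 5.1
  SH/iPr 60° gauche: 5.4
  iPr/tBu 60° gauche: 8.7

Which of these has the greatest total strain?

D

A (staggered): Br–NH2 gauche, Br–tBu gauche, F–tBu gauche, F–SH gauche, iPr–NH2 gauche, iPr–SH gauche; 3.0 + 4.2 + 3.2 + 2.4 + 3.6 + 5.4 = 21.8 kJ/mol.
B (staggered): Br–tBu gauche, Br–SH gauche, F–NH2 gauche, F–SH gauche, iPr–NH2 gauche, iPr–tBu gauche; 4.2 + 3.6 + 1.9 + 2.4 + 3.6 + 8.7 = 24.4 kJ/mol.
C (eclipsed): Br–NH2 eclipsed, F–tBu eclipsed, iPr–SH eclipsed; 9.1 + 11.1 + 13.8 = 34.0 kJ/mol.
D (eclipsed): Br–tBu eclipsed, F–SH eclipsed, iPr–NH2 eclipsed; 18.0 + 7.7 + 14.0 = 39.7 kJ/mol.
D has the highest total (39.7 kJ/mol).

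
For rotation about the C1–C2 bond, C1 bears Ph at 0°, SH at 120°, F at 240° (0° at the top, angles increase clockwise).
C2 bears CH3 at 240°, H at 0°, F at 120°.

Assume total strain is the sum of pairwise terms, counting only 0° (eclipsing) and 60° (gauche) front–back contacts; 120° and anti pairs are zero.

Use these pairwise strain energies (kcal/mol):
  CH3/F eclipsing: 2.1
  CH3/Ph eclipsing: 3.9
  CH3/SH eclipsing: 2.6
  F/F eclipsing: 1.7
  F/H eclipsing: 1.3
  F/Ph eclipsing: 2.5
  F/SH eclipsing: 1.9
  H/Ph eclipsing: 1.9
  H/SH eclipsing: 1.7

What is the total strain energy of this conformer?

5.9 kcal/mol

This conformer (eclipsed): Ph–H eclipsed, SH–F eclipsed, F–CH3 eclipsed; 1.9 + 1.9 + 2.1 = 5.9 kcal/mol.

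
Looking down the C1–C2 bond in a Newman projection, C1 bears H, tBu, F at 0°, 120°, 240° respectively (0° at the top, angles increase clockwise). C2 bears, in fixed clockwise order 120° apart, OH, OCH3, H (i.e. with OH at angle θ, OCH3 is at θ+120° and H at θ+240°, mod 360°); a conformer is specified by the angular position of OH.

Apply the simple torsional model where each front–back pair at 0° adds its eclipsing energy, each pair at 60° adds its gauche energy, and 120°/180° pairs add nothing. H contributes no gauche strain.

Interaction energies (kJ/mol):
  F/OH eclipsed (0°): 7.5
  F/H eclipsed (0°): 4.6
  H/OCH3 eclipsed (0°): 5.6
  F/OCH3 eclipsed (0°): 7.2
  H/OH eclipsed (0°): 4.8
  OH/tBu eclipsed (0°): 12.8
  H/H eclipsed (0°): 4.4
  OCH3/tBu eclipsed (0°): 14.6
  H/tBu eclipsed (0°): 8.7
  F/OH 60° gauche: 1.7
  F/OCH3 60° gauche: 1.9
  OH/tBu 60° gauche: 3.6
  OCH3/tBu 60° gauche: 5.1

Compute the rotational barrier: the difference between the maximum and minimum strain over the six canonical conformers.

17.6 kJ/mol

OH at 0° is eclipsed. H at 0° is eclipsed with OH at 0° (4.8); tBu at 120° is eclipsed with OCH3 at 120° (14.6); F at 240° is eclipsed with H at 240° (4.6). Total 24.0 kJ/mol.
OH at 60° is staggered. tBu at 120° is gauche with OH at 60° (3.6); tBu at 120° is gauche with OCH3 at 180° (5.1); F at 240° is gauche with OCH3 at 180° (1.9). Total 10.6 kJ/mol.
OH at 120° is eclipsed. H at 0° is eclipsed with H at 0° (4.4); tBu at 120° is eclipsed with OH at 120° (12.8); F at 240° is eclipsed with OCH3 at 240° (7.2). Total 24.4 kJ/mol.
OH at 180° is staggered. tBu at 120° is gauche with OH at 180° (3.6); F at 240° is gauche with OH at 180° (1.7); F at 240° is gauche with OCH3 at 300° (1.9). Total 7.2 kJ/mol.
OH at 240° is eclipsed. H at 0° is eclipsed with OCH3 at 0° (5.6); tBu at 120° is eclipsed with H at 120° (8.7); F at 240° is eclipsed with OH at 240° (7.5). Total 21.8 kJ/mol.
OH at 300° is staggered. tBu at 120° is gauche with OCH3 at 60° (5.1); F at 240° is gauche with OH at 300° (1.7). Total 6.8 kJ/mol.
Max at 120° (24.4 kJ/mol), min at 300° (6.8 kJ/mol); barrier = 17.6 kJ/mol.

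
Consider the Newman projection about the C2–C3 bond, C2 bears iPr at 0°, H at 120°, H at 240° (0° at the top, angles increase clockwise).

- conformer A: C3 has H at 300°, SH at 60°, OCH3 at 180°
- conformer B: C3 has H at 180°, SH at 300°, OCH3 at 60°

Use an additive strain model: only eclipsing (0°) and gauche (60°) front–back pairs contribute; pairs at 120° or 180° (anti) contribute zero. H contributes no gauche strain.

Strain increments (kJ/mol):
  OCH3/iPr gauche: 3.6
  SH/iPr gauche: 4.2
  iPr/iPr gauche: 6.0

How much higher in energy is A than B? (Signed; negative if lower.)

-3.6 kJ/mol

A (staggered): iPr(0°)/SH(60°) gauche 4.2 → 4.2 kJ/mol.
B (staggered): iPr(0°)/SH(300°) gauche 4.2; iPr(0°)/OCH3(60°) gauche 3.6 → 7.8 kJ/mol.
E(A) − E(B) = 4.2 − 7.8 = -3.6 kJ/mol.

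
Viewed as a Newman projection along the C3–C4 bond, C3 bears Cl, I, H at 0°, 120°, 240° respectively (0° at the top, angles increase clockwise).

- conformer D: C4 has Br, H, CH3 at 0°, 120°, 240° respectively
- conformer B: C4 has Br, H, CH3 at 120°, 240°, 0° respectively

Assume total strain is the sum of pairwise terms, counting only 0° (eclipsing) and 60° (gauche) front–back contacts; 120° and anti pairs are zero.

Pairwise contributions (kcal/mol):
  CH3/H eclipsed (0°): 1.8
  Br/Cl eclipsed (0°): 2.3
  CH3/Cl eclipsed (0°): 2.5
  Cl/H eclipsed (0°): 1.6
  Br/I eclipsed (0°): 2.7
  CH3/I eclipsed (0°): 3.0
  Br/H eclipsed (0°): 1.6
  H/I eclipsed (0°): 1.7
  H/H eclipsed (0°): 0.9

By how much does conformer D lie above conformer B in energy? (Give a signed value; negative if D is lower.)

-0.3 kcal/mol

D (eclipsed): Cl–Br eclipsed, I–H eclipsed, H–CH3 eclipsed; 2.3 + 1.7 + 1.8 = 5.8 kcal/mol.
B (eclipsed): Cl–CH3 eclipsed, I–Br eclipsed, H–H eclipsed; 2.5 + 2.7 + 0.9 = 6.1 kcal/mol.
E(D) − E(B) = 5.8 − 6.1 = -0.3 kcal/mol.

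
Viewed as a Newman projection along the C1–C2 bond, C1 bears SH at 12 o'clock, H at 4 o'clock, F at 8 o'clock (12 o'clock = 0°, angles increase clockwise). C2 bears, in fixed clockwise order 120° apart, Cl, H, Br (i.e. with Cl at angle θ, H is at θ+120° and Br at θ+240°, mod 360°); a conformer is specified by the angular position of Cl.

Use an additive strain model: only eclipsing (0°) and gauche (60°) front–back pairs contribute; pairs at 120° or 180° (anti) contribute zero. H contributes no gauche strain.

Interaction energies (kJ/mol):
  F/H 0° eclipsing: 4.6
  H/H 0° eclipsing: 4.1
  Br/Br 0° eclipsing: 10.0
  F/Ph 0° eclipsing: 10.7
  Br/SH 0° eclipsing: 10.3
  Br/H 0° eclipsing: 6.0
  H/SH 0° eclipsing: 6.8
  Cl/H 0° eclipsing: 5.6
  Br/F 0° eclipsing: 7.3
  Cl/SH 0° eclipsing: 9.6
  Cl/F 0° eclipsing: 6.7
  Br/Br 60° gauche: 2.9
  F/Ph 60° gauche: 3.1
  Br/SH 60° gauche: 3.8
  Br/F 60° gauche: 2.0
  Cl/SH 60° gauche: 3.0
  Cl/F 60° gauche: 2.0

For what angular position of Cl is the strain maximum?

Cl at 0° (eclipsed): SH(0°)/Cl(0°) eclipsed 9.6; H(120°)/H(120°) eclipsed 4.1; F(240°)/Br(240°) eclipsed 7.3 → 21.0 kJ/mol.
Cl at 60° (staggered): SH(0°)/Cl(60°) gauche 3.0; SH(0°)/Br(300°) gauche 3.8; F(240°)/Br(300°) gauche 2.0 → 8.8 kJ/mol.
Cl at 120° (eclipsed): SH(0°)/Br(0°) eclipsed 10.3; H(120°)/Cl(120°) eclipsed 5.6; F(240°)/H(240°) eclipsed 4.6 → 20.5 kJ/mol.
Cl at 180° (staggered): SH(0°)/Br(60°) gauche 3.8; F(240°)/Cl(180°) gauche 2.0 → 5.8 kJ/mol.
Cl at 240° (eclipsed): SH(0°)/H(0°) eclipsed 6.8; H(120°)/Br(120°) eclipsed 6.0; F(240°)/Cl(240°) eclipsed 6.7 → 19.5 kJ/mol.
Cl at 300° (staggered): SH(0°)/Cl(300°) gauche 3.0; F(240°)/Cl(300°) gauche 2.0; F(240°)/Br(180°) gauche 2.0 → 7.0 kJ/mol.
The maximum (21.0 kJ/mol) occurs with Cl at 0°.

0°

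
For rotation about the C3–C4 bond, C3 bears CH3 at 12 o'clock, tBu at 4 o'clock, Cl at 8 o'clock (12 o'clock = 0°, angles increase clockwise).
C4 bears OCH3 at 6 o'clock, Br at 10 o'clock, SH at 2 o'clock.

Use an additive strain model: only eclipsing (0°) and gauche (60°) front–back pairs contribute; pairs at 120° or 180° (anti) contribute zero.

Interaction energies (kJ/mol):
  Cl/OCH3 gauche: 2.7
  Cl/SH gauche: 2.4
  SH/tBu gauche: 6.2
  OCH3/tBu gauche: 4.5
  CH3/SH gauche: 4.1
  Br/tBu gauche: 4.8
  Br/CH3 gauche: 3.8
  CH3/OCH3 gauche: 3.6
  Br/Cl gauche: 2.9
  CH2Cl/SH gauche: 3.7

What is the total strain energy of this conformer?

24.2 kJ/mol

This conformer (staggered): CH3(0°)/Br(300°) gauche 3.8; CH3(0°)/SH(60°) gauche 4.1; tBu(120°)/OCH3(180°) gauche 4.5; tBu(120°)/SH(60°) gauche 6.2; Cl(240°)/OCH3(180°) gauche 2.7; Cl(240°)/Br(300°) gauche 2.9 → 24.2 kJ/mol.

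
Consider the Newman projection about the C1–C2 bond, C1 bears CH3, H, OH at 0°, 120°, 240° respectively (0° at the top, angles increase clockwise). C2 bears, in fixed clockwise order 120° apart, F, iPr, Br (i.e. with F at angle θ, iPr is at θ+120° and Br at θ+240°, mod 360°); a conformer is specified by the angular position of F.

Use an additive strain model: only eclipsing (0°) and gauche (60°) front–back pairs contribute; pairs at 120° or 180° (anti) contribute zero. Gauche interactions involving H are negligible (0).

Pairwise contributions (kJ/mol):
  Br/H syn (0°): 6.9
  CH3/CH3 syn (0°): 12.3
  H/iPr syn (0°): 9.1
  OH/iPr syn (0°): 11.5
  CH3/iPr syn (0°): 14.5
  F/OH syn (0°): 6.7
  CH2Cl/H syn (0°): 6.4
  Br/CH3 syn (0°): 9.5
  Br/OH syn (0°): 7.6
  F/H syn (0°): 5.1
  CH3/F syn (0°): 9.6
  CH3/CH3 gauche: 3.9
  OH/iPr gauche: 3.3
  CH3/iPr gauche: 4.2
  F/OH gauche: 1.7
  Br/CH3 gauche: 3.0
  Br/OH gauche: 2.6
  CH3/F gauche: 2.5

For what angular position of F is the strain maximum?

240°

F at 0° (eclipsed): CH3–F eclipsed, H–iPr eclipsed, OH–Br eclipsed; 9.6 + 9.1 + 7.6 = 26.3 kJ/mol.
F at 60° (staggered): CH3–F gauche, CH3–Br gauche, OH–iPr gauche, OH–Br gauche; 2.5 + 3.0 + 3.3 + 2.6 = 11.4 kJ/mol.
F at 120° (eclipsed): CH3–Br eclipsed, H–F eclipsed, OH–iPr eclipsed; 9.5 + 5.1 + 11.5 = 26.1 kJ/mol.
F at 180° (staggered): CH3–iPr gauche, CH3–Br gauche, OH–F gauche, OH–iPr gauche; 4.2 + 3.0 + 1.7 + 3.3 = 12.2 kJ/mol.
F at 240° (eclipsed): CH3–iPr eclipsed, H–Br eclipsed, OH–F eclipsed; 14.5 + 6.9 + 6.7 = 28.1 kJ/mol.
F at 300° (staggered): CH3–F gauche, CH3–iPr gauche, OH–F gauche, OH–Br gauche; 2.5 + 4.2 + 1.7 + 2.6 = 11.0 kJ/mol.
The maximum (28.1 kJ/mol) occurs with F at 240°.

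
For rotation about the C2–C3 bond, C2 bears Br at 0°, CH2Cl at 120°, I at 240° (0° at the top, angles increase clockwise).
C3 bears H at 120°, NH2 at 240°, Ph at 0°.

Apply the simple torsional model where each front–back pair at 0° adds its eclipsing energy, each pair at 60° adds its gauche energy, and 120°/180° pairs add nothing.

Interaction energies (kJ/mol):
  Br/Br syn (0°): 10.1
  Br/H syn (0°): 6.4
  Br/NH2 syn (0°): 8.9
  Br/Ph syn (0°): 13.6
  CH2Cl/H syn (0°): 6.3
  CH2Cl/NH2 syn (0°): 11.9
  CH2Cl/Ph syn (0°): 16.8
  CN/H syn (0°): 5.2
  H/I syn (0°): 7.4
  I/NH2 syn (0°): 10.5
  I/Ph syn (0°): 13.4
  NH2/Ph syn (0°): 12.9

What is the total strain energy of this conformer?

This conformer (eclipsed): Br–Ph eclipsed, CH2Cl–H eclipsed, I–NH2 eclipsed; 13.6 + 6.3 + 10.5 = 30.4 kJ/mol.

30.4 kJ/mol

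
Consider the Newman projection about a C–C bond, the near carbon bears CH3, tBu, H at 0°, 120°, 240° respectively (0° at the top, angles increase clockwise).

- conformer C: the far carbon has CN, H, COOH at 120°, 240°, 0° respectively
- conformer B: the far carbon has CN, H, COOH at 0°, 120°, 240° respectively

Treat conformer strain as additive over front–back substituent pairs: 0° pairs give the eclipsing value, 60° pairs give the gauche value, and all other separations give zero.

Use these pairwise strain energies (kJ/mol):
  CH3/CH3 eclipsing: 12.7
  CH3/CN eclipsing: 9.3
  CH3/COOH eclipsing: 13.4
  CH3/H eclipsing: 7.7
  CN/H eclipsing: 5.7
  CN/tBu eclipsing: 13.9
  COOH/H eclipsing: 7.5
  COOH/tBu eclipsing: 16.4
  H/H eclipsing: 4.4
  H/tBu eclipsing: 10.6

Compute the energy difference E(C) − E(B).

C is eclipsed. CH3 at 0° is eclipsed with COOH at 0° (13.4); tBu at 120° is eclipsed with CN at 120° (13.9); H at 240° is eclipsed with H at 240° (4.4). Total 31.7 kJ/mol.
B is eclipsed. CH3 at 0° is eclipsed with CN at 0° (9.3); tBu at 120° is eclipsed with H at 120° (10.6); H at 240° is eclipsed with COOH at 240° (7.5). Total 27.4 kJ/mol.
E(C) − E(B) = 31.7 − 27.4 = +4.3 kJ/mol.

+4.3 kJ/mol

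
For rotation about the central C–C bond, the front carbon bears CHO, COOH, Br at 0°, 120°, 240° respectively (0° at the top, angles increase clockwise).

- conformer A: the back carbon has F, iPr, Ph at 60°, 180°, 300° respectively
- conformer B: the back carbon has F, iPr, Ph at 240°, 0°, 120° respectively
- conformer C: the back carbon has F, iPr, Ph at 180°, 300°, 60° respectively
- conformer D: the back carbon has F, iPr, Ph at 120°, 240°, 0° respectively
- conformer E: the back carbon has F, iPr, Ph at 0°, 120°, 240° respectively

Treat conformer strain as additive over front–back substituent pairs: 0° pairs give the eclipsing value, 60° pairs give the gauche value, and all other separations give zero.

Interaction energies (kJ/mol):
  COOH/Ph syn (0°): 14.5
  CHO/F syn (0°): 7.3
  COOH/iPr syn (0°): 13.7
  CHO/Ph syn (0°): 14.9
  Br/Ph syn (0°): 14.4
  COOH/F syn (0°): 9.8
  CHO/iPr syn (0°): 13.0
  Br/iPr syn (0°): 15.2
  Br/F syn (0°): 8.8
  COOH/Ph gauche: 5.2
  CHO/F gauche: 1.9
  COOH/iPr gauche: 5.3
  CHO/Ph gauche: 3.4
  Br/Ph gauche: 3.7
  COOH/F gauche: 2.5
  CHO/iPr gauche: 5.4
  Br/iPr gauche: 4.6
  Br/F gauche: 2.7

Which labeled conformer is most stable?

A (staggered): CHO(0°)/F(60°) gauche 1.9; CHO(0°)/Ph(300°) gauche 3.4; COOH(120°)/F(60°) gauche 2.5; COOH(120°)/iPr(180°) gauche 5.3; Br(240°)/iPr(180°) gauche 4.6; Br(240°)/Ph(300°) gauche 3.7 → 21.4 kJ/mol.
B (eclipsed): CHO(0°)/iPr(0°) eclipsed 13.0; COOH(120°)/Ph(120°) eclipsed 14.5; Br(240°)/F(240°) eclipsed 8.8 → 36.3 kJ/mol.
C (staggered): CHO(0°)/iPr(300°) gauche 5.4; CHO(0°)/Ph(60°) gauche 3.4; COOH(120°)/F(180°) gauche 2.5; COOH(120°)/Ph(60°) gauche 5.2; Br(240°)/F(180°) gauche 2.7; Br(240°)/iPr(300°) gauche 4.6 → 23.8 kJ/mol.
D (eclipsed): CHO(0°)/Ph(0°) eclipsed 14.9; COOH(120°)/F(120°) eclipsed 9.8; Br(240°)/iPr(240°) eclipsed 15.2 → 39.9 kJ/mol.
E (eclipsed): CHO(0°)/F(0°) eclipsed 7.3; COOH(120°)/iPr(120°) eclipsed 13.7; Br(240°)/Ph(240°) eclipsed 14.4 → 35.4 kJ/mol.
A has the lowest total (21.4 kJ/mol).

A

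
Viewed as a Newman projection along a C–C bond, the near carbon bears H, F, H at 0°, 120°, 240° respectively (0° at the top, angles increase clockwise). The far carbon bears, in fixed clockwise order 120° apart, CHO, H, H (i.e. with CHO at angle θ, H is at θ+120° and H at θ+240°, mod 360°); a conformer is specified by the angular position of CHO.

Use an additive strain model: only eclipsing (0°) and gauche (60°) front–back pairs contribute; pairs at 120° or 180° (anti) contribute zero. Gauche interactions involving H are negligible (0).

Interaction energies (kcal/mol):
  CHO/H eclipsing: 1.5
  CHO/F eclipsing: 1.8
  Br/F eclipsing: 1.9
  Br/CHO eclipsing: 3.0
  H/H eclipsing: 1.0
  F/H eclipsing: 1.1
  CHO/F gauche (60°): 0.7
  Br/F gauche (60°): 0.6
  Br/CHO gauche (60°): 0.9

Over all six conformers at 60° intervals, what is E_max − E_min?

3.8 kcal/mol

CHO at 0° is eclipsed. H at 0° is eclipsed with CHO at 0° (1.5); F at 120° is eclipsed with H at 120° (1.1); H at 240° is eclipsed with H at 240° (1.0). Total 3.6 kcal/mol.
CHO at 60° is staggered. F at 120° is gauche with CHO at 60° (0.7). Total 0.7 kcal/mol.
CHO at 120° is eclipsed. H at 0° is eclipsed with H at 0° (1.0); F at 120° is eclipsed with CHO at 120° (1.8); H at 240° is eclipsed with H at 240° (1.0). Total 3.8 kcal/mol.
CHO at 180° is staggered. F at 120° is gauche with CHO at 180° (0.7). Total 0.7 kcal/mol.
CHO at 240° is eclipsed. H at 0° is eclipsed with H at 0° (1.0); F at 120° is eclipsed with H at 120° (1.1); H at 240° is eclipsed with CHO at 240° (1.5). Total 3.6 kcal/mol.
CHO at 300° (staggered): no non-H gauche contacts → 0.0 kcal/mol.
Max at 120° (3.8 kcal/mol), min at 300° (0.0 kcal/mol); barrier = 3.8 kcal/mol.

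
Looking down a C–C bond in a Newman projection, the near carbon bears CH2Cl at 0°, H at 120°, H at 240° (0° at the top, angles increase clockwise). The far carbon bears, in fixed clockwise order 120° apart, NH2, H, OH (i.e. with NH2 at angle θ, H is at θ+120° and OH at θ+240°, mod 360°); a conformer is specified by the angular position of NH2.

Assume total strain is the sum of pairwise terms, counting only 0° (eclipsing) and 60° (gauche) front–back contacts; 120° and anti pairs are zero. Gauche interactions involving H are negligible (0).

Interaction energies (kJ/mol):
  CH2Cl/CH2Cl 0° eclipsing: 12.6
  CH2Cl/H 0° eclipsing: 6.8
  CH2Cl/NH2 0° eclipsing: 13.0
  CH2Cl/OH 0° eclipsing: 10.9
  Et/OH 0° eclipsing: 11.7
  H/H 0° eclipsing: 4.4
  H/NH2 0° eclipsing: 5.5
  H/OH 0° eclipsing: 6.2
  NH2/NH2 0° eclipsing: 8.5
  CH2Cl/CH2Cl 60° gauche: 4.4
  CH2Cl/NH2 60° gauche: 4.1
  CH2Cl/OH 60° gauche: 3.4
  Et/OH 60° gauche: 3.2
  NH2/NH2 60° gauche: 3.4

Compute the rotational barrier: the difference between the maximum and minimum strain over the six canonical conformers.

20.2 kJ/mol

NH2 at 0° (eclipsed): CH2Cl(0°)/NH2(0°) eclipsed 13.0; H(120°)/H(120°) eclipsed 4.4; H(240°)/OH(240°) eclipsed 6.2 → 23.6 kJ/mol.
NH2 at 60° (staggered): CH2Cl(0°)/NH2(60°) gauche 4.1; CH2Cl(0°)/OH(300°) gauche 3.4 → 7.5 kJ/mol.
NH2 at 120° (eclipsed): CH2Cl(0°)/OH(0°) eclipsed 10.9; H(120°)/NH2(120°) eclipsed 5.5; H(240°)/H(240°) eclipsed 4.4 → 20.8 kJ/mol.
NH2 at 180° (staggered): CH2Cl(0°)/OH(60°) gauche 3.4 → 3.4 kJ/mol.
NH2 at 240° (eclipsed): CH2Cl(0°)/H(0°) eclipsed 6.8; H(120°)/OH(120°) eclipsed 6.2; H(240°)/NH2(240°) eclipsed 5.5 → 18.5 kJ/mol.
NH2 at 300° (staggered): CH2Cl(0°)/NH2(300°) gauche 4.1 → 4.1 kJ/mol.
Max at 0° (23.6 kJ/mol), min at 180° (3.4 kJ/mol); barrier = 20.2 kJ/mol.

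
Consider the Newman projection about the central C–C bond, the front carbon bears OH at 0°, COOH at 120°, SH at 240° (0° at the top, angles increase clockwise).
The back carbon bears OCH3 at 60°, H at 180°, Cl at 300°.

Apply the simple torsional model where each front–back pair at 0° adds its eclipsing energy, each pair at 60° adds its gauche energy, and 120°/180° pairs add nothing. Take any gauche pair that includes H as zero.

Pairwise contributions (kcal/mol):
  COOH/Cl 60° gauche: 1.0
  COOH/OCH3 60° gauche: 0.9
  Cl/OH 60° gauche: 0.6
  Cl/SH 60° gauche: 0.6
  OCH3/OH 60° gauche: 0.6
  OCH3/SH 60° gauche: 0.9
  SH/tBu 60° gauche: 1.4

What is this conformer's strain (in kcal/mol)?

2.7 kcal/mol

This conformer (staggered): OH(0°)/OCH3(60°) gauche 0.6; OH(0°)/Cl(300°) gauche 0.6; COOH(120°)/OCH3(60°) gauche 0.9; SH(240°)/Cl(300°) gauche 0.6 → 2.7 kcal/mol.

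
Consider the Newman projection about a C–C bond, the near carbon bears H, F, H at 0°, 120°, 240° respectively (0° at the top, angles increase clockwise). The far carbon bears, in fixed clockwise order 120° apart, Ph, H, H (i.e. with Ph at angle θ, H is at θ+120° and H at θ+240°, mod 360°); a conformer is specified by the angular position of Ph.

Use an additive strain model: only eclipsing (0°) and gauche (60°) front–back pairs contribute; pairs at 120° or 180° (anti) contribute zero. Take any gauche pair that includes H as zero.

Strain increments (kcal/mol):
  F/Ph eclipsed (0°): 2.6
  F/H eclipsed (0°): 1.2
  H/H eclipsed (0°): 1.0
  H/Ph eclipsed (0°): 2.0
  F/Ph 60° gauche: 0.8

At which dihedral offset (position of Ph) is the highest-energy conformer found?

120°

Ph at 0° (eclipsed): H(0°)/Ph(0°) eclipsed 2.0; F(120°)/H(120°) eclipsed 1.2; H(240°)/H(240°) eclipsed 1.0 → 4.2 kcal/mol.
Ph at 60° (staggered): F(120°)/Ph(60°) gauche 0.8 → 0.8 kcal/mol.
Ph at 120° (eclipsed): H(0°)/H(0°) eclipsed 1.0; F(120°)/Ph(120°) eclipsed 2.6; H(240°)/H(240°) eclipsed 1.0 → 4.6 kcal/mol.
Ph at 180° (staggered): F(120°)/Ph(180°) gauche 0.8 → 0.8 kcal/mol.
Ph at 240° (eclipsed): H(0°)/H(0°) eclipsed 1.0; F(120°)/H(120°) eclipsed 1.2; H(240°)/Ph(240°) eclipsed 2.0 → 4.2 kcal/mol.
Ph at 300° (staggered): no non-H gauche contacts → 0.0 kcal/mol.
The maximum (4.6 kcal/mol) occurs with Ph at 120°.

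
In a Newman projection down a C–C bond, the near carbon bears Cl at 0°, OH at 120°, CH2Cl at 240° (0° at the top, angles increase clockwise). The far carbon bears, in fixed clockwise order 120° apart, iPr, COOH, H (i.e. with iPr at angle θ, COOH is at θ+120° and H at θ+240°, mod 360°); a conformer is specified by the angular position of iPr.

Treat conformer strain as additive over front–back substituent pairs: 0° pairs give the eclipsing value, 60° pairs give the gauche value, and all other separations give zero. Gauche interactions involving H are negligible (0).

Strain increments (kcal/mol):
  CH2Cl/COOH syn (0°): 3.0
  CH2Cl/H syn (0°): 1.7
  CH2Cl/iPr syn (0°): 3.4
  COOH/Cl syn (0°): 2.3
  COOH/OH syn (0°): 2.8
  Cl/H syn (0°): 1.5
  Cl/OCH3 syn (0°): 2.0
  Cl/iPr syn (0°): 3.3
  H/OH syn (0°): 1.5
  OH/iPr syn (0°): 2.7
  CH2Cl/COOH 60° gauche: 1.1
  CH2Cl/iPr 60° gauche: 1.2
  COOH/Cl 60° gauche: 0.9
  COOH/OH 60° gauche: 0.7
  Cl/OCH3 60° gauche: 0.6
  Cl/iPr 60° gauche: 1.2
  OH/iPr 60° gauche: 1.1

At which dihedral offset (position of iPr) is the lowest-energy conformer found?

300°

iPr at 0° is eclipsed. Cl at 0° is eclipsed with iPr at 0° (3.3); OH at 120° is eclipsed with COOH at 120° (2.8); CH2Cl at 240° is eclipsed with H at 240° (1.7). Total 7.8 kcal/mol.
iPr at 60° is staggered. Cl at 0° is gauche with iPr at 60° (1.2); OH at 120° is gauche with iPr at 60° (1.1); OH at 120° is gauche with COOH at 180° (0.7); CH2Cl at 240° is gauche with COOH at 180° (1.1). Total 4.1 kcal/mol.
iPr at 120° is eclipsed. Cl at 0° is eclipsed with H at 0° (1.5); OH at 120° is eclipsed with iPr at 120° (2.7); CH2Cl at 240° is eclipsed with COOH at 240° (3.0). Total 7.2 kcal/mol.
iPr at 180° is staggered. Cl at 0° is gauche with COOH at 300° (0.9); OH at 120° is gauche with iPr at 180° (1.1); CH2Cl at 240° is gauche with iPr at 180° (1.2); CH2Cl at 240° is gauche with COOH at 300° (1.1). Total 4.3 kcal/mol.
iPr at 240° is eclipsed. Cl at 0° is eclipsed with COOH at 0° (2.3); OH at 120° is eclipsed with H at 120° (1.5); CH2Cl at 240° is eclipsed with iPr at 240° (3.4). Total 7.2 kcal/mol.
iPr at 300° is staggered. Cl at 0° is gauche with iPr at 300° (1.2); Cl at 0° is gauche with COOH at 60° (0.9); OH at 120° is gauche with COOH at 60° (0.7); CH2Cl at 240° is gauche with iPr at 300° (1.2). Total 4.0 kcal/mol.
The minimum (4.0 kcal/mol) occurs with iPr at 300°.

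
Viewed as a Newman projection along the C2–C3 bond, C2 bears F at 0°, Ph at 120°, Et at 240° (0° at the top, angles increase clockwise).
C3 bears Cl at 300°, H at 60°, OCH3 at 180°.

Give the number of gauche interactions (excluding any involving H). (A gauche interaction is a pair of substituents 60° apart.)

4

Non-H gauche pairs: F(0°)/Cl(300°); Ph(120°)/OCH3(180°); Et(240°)/Cl(300°); Et(240°)/OCH3(180°) — 4 interactions.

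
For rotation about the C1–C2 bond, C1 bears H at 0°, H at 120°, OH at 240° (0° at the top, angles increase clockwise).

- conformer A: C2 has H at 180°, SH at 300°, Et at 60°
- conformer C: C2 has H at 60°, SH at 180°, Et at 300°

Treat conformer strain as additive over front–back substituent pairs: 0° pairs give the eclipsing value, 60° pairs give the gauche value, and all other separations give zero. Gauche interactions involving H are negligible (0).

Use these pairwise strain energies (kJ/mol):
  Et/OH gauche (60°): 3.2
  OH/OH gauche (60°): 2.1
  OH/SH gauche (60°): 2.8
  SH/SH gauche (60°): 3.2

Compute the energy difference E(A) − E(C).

-3.2 kJ/mol

A is staggered. OH at 240° is gauche with SH at 300° (2.8). Total 2.8 kJ/mol.
C is staggered. OH at 240° is gauche with SH at 180° (2.8); OH at 240° is gauche with Et at 300° (3.2). Total 6.0 kJ/mol.
E(A) − E(C) = 2.8 − 6.0 = -3.2 kJ/mol.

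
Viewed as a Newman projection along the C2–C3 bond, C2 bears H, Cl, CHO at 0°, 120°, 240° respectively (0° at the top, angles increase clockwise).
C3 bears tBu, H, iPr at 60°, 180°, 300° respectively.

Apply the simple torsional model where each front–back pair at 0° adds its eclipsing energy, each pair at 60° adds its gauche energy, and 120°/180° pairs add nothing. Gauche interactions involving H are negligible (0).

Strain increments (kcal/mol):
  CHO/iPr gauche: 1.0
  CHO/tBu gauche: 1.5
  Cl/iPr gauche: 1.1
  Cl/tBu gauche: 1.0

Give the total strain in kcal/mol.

2.0 kcal/mol

This conformer (staggered): Cl–tBu gauche, CHO–iPr gauche; 1.0 + 1.0 = 2.0 kcal/mol.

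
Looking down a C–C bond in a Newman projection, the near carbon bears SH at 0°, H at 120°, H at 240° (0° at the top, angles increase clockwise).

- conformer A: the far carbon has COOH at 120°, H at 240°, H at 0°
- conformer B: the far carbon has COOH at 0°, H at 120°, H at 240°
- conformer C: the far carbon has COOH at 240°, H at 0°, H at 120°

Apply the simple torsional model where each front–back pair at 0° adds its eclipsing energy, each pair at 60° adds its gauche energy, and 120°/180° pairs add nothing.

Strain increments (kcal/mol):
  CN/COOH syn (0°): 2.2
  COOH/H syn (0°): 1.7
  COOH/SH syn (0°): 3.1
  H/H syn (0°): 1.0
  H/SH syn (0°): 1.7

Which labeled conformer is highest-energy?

A (eclipsed): SH–H eclipsed, H–COOH eclipsed, H–H eclipsed; 1.7 + 1.7 + 1.0 = 4.4 kcal/mol.
B (eclipsed): SH–COOH eclipsed, H–H eclipsed, H–H eclipsed; 3.1 + 1.0 + 1.0 = 5.1 kcal/mol.
C (eclipsed): SH–H eclipsed, H–H eclipsed, H–COOH eclipsed; 1.7 + 1.0 + 1.7 = 4.4 kcal/mol.
B has the highest total (5.1 kcal/mol).

B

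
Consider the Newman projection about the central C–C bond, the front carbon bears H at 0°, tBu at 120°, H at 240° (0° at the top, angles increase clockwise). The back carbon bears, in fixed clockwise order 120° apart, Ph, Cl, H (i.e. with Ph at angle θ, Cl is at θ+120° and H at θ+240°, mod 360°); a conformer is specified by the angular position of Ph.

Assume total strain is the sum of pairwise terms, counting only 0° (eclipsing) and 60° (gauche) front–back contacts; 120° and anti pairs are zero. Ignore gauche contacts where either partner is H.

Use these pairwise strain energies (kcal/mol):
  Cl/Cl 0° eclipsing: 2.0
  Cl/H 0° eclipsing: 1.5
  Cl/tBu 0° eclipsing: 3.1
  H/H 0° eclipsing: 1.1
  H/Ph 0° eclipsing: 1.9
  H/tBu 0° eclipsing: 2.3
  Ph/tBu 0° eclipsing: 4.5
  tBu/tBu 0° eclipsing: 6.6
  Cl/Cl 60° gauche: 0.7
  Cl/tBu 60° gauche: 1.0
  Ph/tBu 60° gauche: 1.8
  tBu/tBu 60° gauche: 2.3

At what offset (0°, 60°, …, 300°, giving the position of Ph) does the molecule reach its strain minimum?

300°

Ph at 0° (eclipsed): H(0°)/Ph(0°) eclipsed 1.9; tBu(120°)/Cl(120°) eclipsed 3.1; H(240°)/H(240°) eclipsed 1.1 → 6.1 kcal/mol.
Ph at 60° (staggered): tBu(120°)/Ph(60°) gauche 1.8; tBu(120°)/Cl(180°) gauche 1.0 → 2.8 kcal/mol.
Ph at 120° (eclipsed): H(0°)/H(0°) eclipsed 1.1; tBu(120°)/Ph(120°) eclipsed 4.5; H(240°)/Cl(240°) eclipsed 1.5 → 7.1 kcal/mol.
Ph at 180° (staggered): tBu(120°)/Ph(180°) gauche 1.8 → 1.8 kcal/mol.
Ph at 240° (eclipsed): H(0°)/Cl(0°) eclipsed 1.5; tBu(120°)/H(120°) eclipsed 2.3; H(240°)/Ph(240°) eclipsed 1.9 → 5.7 kcal/mol.
Ph at 300° (staggered): tBu(120°)/Cl(60°) gauche 1.0 → 1.0 kcal/mol.
The minimum (1.0 kcal/mol) occurs with Ph at 300°.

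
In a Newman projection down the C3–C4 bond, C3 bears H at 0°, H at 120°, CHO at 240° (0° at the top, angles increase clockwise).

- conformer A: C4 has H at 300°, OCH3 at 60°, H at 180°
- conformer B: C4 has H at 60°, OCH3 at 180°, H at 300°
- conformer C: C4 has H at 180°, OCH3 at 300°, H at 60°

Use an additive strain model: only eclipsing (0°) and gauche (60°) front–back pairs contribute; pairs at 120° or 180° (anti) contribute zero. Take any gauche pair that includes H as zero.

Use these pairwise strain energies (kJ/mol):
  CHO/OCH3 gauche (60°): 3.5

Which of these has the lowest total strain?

A (staggered): no non-H gauche contacts → 0.0 kJ/mol.
B (staggered): CHO–OCH3 gauche; 3.5 = 3.5 kJ/mol.
C (staggered): CHO–OCH3 gauche; 3.5 = 3.5 kJ/mol.
A has the lowest total (0.0 kJ/mol).

A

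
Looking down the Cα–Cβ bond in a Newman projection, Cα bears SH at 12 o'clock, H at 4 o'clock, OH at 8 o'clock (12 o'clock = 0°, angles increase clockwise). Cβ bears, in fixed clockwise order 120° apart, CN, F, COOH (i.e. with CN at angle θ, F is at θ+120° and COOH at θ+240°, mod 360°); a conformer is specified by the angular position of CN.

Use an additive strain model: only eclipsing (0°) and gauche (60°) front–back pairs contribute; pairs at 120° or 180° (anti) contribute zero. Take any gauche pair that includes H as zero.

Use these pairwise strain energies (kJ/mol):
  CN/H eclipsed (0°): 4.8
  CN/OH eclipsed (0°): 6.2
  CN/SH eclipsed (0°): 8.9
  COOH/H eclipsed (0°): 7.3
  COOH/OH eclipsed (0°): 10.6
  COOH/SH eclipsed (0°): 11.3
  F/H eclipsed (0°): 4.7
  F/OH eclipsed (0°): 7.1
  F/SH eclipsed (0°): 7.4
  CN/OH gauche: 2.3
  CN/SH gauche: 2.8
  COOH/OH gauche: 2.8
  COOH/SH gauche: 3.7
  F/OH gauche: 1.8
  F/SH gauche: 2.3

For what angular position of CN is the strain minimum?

180°

CN at 0° (eclipsed): SH–CN eclipsed, H–F eclipsed, OH–COOH eclipsed; 8.9 + 4.7 + 10.6 = 24.2 kJ/mol.
CN at 60° (staggered): SH–CN gauche, SH–COOH gauche, OH–F gauche, OH–COOH gauche; 2.8 + 3.7 + 1.8 + 2.8 = 11.1 kJ/mol.
CN at 120° (eclipsed): SH–COOH eclipsed, H–CN eclipsed, OH–F eclipsed; 11.3 + 4.8 + 7.1 = 23.2 kJ/mol.
CN at 180° (staggered): SH–F gauche, SH–COOH gauche, OH–CN gauche, OH–F gauche; 2.3 + 3.7 + 2.3 + 1.8 = 10.1 kJ/mol.
CN at 240° (eclipsed): SH–F eclipsed, H–COOH eclipsed, OH–CN eclipsed; 7.4 + 7.3 + 6.2 = 20.9 kJ/mol.
CN at 300° (staggered): SH–CN gauche, SH–F gauche, OH–CN gauche, OH–COOH gauche; 2.8 + 2.3 + 2.3 + 2.8 = 10.2 kJ/mol.
The minimum (10.1 kJ/mol) occurs with CN at 180°.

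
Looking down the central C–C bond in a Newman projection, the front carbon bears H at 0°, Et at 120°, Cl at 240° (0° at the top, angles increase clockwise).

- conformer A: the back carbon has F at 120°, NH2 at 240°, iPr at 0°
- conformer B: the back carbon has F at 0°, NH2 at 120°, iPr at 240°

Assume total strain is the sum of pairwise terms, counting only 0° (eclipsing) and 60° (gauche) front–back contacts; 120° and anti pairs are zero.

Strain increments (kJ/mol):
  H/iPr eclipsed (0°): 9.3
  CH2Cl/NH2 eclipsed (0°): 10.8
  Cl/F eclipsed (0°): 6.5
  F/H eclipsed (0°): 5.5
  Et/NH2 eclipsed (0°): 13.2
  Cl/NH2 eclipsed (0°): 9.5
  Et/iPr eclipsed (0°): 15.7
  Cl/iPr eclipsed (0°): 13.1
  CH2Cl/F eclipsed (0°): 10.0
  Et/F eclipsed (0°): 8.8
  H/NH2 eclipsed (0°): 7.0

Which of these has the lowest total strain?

A (eclipsed): H–iPr eclipsed, Et–F eclipsed, Cl–NH2 eclipsed; 9.3 + 8.8 + 9.5 = 27.6 kJ/mol.
B (eclipsed): H–F eclipsed, Et–NH2 eclipsed, Cl–iPr eclipsed; 5.5 + 13.2 + 13.1 = 31.8 kJ/mol.
A has the lowest total (27.6 kJ/mol).

A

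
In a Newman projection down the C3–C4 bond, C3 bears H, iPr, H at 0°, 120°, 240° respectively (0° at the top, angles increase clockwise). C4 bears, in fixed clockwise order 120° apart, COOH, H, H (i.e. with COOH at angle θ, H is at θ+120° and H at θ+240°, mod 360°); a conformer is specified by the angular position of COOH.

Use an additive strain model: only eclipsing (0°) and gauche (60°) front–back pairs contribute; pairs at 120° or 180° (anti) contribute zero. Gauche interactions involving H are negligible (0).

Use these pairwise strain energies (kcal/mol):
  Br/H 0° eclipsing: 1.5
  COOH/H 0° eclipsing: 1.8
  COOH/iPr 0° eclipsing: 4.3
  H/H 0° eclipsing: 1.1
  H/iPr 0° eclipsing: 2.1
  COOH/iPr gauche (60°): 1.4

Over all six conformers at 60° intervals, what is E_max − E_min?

COOH at 0° (eclipsed): H(0°)/COOH(0°) eclipsed 1.8; iPr(120°)/H(120°) eclipsed 2.1; H(240°)/H(240°) eclipsed 1.1 → 5.0 kcal/mol.
COOH at 60° (staggered): iPr(120°)/COOH(60°) gauche 1.4 → 1.4 kcal/mol.
COOH at 120° (eclipsed): H(0°)/H(0°) eclipsed 1.1; iPr(120°)/COOH(120°) eclipsed 4.3; H(240°)/H(240°) eclipsed 1.1 → 6.5 kcal/mol.
COOH at 180° (staggered): iPr(120°)/COOH(180°) gauche 1.4 → 1.4 kcal/mol.
COOH at 240° (eclipsed): H(0°)/H(0°) eclipsed 1.1; iPr(120°)/H(120°) eclipsed 2.1; H(240°)/COOH(240°) eclipsed 1.8 → 5.0 kcal/mol.
COOH at 300° (staggered): no non-H gauche contacts → 0.0 kcal/mol.
Max at 120° (6.5 kcal/mol), min at 300° (0.0 kcal/mol); barrier = 6.5 kcal/mol.

6.5 kcal/mol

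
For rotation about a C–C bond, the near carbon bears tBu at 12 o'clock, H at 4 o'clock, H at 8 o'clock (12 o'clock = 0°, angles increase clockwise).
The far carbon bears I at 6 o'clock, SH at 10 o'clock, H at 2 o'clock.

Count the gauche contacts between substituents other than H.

1

Non-H gauche pairs: tBu(0°)/SH(300°) — 1 interaction.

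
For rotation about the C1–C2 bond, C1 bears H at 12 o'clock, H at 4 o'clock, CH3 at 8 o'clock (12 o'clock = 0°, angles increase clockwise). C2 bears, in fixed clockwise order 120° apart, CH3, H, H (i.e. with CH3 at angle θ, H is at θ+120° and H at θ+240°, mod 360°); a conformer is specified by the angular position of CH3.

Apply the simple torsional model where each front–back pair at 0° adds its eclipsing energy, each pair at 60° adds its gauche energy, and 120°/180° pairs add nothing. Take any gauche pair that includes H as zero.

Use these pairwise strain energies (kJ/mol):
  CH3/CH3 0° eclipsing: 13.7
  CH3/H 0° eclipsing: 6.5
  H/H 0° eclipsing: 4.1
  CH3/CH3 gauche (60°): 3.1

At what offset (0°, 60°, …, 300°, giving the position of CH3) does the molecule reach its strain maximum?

240°

CH3 at 0° is eclipsed. H at 0° is eclipsed with CH3 at 0° (6.5); H at 120° is eclipsed with H at 120° (4.1); CH3 at 240° is eclipsed with H at 240° (6.5). Total 17.1 kJ/mol.
CH3 at 60° (staggered): no non-H gauche contacts → 0.0 kJ/mol.
CH3 at 120° is eclipsed. H at 0° is eclipsed with H at 0° (4.1); H at 120° is eclipsed with CH3 at 120° (6.5); CH3 at 240° is eclipsed with H at 240° (6.5). Total 17.1 kJ/mol.
CH3 at 180° is staggered. CH3 at 240° is gauche with CH3 at 180° (3.1). Total 3.1 kJ/mol.
CH3 at 240° is eclipsed. H at 0° is eclipsed with H at 0° (4.1); H at 120° is eclipsed with H at 120° (4.1); CH3 at 240° is eclipsed with CH3 at 240° (13.7). Total 21.9 kJ/mol.
CH3 at 300° is staggered. CH3 at 240° is gauche with CH3 at 300° (3.1). Total 3.1 kJ/mol.
The maximum (21.9 kJ/mol) occurs with CH3 at 240°.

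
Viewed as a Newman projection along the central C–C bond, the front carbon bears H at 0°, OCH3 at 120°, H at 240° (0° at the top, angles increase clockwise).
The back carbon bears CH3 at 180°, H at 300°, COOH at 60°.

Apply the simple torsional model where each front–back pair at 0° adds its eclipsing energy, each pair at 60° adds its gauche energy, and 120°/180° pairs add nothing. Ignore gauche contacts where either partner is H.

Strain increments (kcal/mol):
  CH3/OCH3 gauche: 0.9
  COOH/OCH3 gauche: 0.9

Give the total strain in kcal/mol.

1.8 kcal/mol

This conformer (staggered): OCH3(120°)/CH3(180°) gauche 0.9; OCH3(120°)/COOH(60°) gauche 0.9 → 1.8 kcal/mol.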